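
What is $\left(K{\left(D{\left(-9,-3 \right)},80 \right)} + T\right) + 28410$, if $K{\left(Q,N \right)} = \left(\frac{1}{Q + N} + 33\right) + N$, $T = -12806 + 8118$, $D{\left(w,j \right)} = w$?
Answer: $\frac{1692286}{71} \approx 23835.0$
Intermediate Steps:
$T = -4688$
$K{\left(Q,N \right)} = 33 + N + \frac{1}{N + Q}$ ($K{\left(Q,N \right)} = \left(\frac{1}{N + Q} + 33\right) + N = \left(33 + \frac{1}{N + Q}\right) + N = 33 + N + \frac{1}{N + Q}$)
$\left(K{\left(D{\left(-9,-3 \right)},80 \right)} + T\right) + 28410 = \left(\frac{1 + 80^{2} + 33 \cdot 80 + 33 \left(-9\right) + 80 \left(-9\right)}{80 - 9} - 4688\right) + 28410 = \left(\frac{1 + 6400 + 2640 - 297 - 720}{71} - 4688\right) + 28410 = \left(\frac{1}{71} \cdot 8024 - 4688\right) + 28410 = \left(\frac{8024}{71} - 4688\right) + 28410 = - \frac{324824}{71} + 28410 = \frac{1692286}{71}$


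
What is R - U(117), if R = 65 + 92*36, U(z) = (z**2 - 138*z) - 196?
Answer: 6030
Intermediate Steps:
U(z) = -196 + z**2 - 138*z
R = 3377 (R = 65 + 3312 = 3377)
R - U(117) = 3377 - (-196 + 117**2 - 138*117) = 3377 - (-196 + 13689 - 16146) = 3377 - 1*(-2653) = 3377 + 2653 = 6030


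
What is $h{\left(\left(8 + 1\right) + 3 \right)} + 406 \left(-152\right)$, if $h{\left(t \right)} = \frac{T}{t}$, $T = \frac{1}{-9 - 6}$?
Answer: $- \frac{11108161}{180} \approx -61712.0$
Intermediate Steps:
$T = - \frac{1}{15}$ ($T = \frac{1}{-15} = - \frac{1}{15} \approx -0.066667$)
$h{\left(t \right)} = - \frac{1}{15 t}$
$h{\left(\left(8 + 1\right) + 3 \right)} + 406 \left(-152\right) = - \frac{1}{15 \left(\left(8 + 1\right) + 3\right)} + 406 \left(-152\right) = - \frac{1}{15 \left(9 + 3\right)} - 61712 = - \frac{1}{15 \cdot 12} - 61712 = \left(- \frac{1}{15}\right) \frac{1}{12} - 61712 = - \frac{1}{180} - 61712 = - \frac{11108161}{180}$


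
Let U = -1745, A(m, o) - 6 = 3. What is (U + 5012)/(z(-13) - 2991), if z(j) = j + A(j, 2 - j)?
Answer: -3267/2995 ≈ -1.0908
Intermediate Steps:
A(m, o) = 9 (A(m, o) = 6 + 3 = 9)
z(j) = 9 + j (z(j) = j + 9 = 9 + j)
(U + 5012)/(z(-13) - 2991) = (-1745 + 5012)/((9 - 13) - 2991) = 3267/(-4 - 2991) = 3267/(-2995) = 3267*(-1/2995) = -3267/2995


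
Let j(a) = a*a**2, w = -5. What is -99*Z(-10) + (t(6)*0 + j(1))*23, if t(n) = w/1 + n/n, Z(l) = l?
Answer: 1013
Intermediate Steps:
j(a) = a**3
t(n) = -4 (t(n) = -5/1 + n/n = -5*1 + 1 = -5 + 1 = -4)
-99*Z(-10) + (t(6)*0 + j(1))*23 = -99*(-10) + (-4*0 + 1**3)*23 = 990 + (0 + 1)*23 = 990 + 1*23 = 990 + 23 = 1013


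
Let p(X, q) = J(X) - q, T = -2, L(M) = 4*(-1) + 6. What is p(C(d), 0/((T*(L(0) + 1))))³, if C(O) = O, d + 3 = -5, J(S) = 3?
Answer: 27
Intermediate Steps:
L(M) = 2 (L(M) = -4 + 6 = 2)
d = -8 (d = -3 - 5 = -8)
p(X, q) = 3 - q
p(C(d), 0/((T*(L(0) + 1))))³ = (3 - 0/((-2*(2 + 1))))³ = (3 - 0/((-2*3)))³ = (3 - 0/(-6))³ = (3 - 0*(-1)/6)³ = (3 - 1*0)³ = (3 + 0)³ = 3³ = 27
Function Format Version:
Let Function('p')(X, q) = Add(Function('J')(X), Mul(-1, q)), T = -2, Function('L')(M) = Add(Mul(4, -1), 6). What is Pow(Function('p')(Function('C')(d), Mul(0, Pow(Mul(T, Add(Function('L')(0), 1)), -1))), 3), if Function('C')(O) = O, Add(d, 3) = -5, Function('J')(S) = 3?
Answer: 27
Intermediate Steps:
Function('L')(M) = 2 (Function('L')(M) = Add(-4, 6) = 2)
d = -8 (d = Add(-3, -5) = -8)
Function('p')(X, q) = Add(3, Mul(-1, q))
Pow(Function('p')(Function('C')(d), Mul(0, Pow(Mul(T, Add(Function('L')(0), 1)), -1))), 3) = Pow(Add(3, Mul(-1, Mul(0, Pow(Mul(-2, Add(2, 1)), -1)))), 3) = Pow(Add(3, Mul(-1, Mul(0, Pow(Mul(-2, 3), -1)))), 3) = Pow(Add(3, Mul(-1, Mul(0, Pow(-6, -1)))), 3) = Pow(Add(3, Mul(-1, Mul(0, Rational(-1, 6)))), 3) = Pow(Add(3, Mul(-1, 0)), 3) = Pow(Add(3, 0), 3) = Pow(3, 3) = 27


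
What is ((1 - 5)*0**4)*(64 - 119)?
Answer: 0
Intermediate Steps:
((1 - 5)*0**4)*(64 - 119) = -4*0*(-55) = 0*(-55) = 0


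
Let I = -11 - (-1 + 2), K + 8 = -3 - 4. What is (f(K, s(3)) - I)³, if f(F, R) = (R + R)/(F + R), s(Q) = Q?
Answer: 12167/8 ≈ 1520.9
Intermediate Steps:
K = -15 (K = -8 + (-3 - 4) = -8 - 7 = -15)
I = -12 (I = -11 - 1*1 = -11 - 1 = -12)
f(F, R) = 2*R/(F + R) (f(F, R) = (2*R)/(F + R) = 2*R/(F + R))
(f(K, s(3)) - I)³ = (2*3/(-15 + 3) - 1*(-12))³ = (2*3/(-12) + 12)³ = (2*3*(-1/12) + 12)³ = (-½ + 12)³ = (23/2)³ = 12167/8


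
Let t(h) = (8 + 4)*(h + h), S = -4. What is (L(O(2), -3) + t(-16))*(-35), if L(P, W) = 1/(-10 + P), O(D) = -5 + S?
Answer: 255395/19 ≈ 13442.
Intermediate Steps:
O(D) = -9 (O(D) = -5 - 4 = -9)
t(h) = 24*h (t(h) = 12*(2*h) = 24*h)
(L(O(2), -3) + t(-16))*(-35) = (1/(-10 - 9) + 24*(-16))*(-35) = (1/(-19) - 384)*(-35) = (-1/19 - 384)*(-35) = -7297/19*(-35) = 255395/19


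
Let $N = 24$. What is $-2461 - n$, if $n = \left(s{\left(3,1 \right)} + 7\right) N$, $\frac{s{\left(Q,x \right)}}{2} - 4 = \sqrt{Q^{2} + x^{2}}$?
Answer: $-2821 - 48 \sqrt{10} \approx -2972.8$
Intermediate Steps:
$s{\left(Q,x \right)} = 8 + 2 \sqrt{Q^{2} + x^{2}}$
$n = 360 + 48 \sqrt{10}$ ($n = \left(\left(8 + 2 \sqrt{3^{2} + 1^{2}}\right) + 7\right) 24 = \left(\left(8 + 2 \sqrt{9 + 1}\right) + 7\right) 24 = \left(\left(8 + 2 \sqrt{10}\right) + 7\right) 24 = \left(15 + 2 \sqrt{10}\right) 24 = 360 + 48 \sqrt{10} \approx 511.79$)
$-2461 - n = -2461 - \left(360 + 48 \sqrt{10}\right) = -2821 - 48 \sqrt{10}$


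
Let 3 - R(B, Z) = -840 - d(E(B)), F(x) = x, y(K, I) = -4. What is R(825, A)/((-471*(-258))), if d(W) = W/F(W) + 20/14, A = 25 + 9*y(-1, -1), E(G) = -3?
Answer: 2959/425313 ≈ 0.0069572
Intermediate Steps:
A = -11 (A = 25 + 9*(-4) = 25 - 36 = -11)
d(W) = 17/7 (d(W) = W/W + 20/14 = 1 + 20*(1/14) = 1 + 10/7 = 17/7)
R(B, Z) = 5918/7 (R(B, Z) = 3 - (-840 - 1*17/7) = 3 - (-840 - 17/7) = 3 - 1*(-5897/7) = 3 + 5897/7 = 5918/7)
R(825, A)/((-471*(-258))) = 5918/(7*((-471*(-258)))) = (5918/7)/121518 = (5918/7)*(1/121518) = 2959/425313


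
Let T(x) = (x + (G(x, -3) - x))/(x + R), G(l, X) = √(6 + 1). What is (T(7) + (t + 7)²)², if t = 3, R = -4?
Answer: (300 + √7)²/9 ≈ 10177.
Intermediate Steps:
G(l, X) = √7
T(x) = √7/(-4 + x) (T(x) = (x + (√7 - x))/(x - 4) = √7/(-4 + x))
(T(7) + (t + 7)²)² = (√7/(-4 + 7) + (3 + 7)²)² = (√7/3 + 10²)² = (√7*(⅓) + 100)² = (√7/3 + 100)² = (100 + √7/3)²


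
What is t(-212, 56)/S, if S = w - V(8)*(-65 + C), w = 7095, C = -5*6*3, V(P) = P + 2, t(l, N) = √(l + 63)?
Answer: I*√149/8645 ≈ 0.001412*I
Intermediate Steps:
t(l, N) = √(63 + l)
V(P) = 2 + P
C = -90 (C = -30*3 = -90)
S = 8645 (S = 7095 - (2 + 8)*(-65 - 90) = 7095 - 10*(-155) = 7095 - 1*(-1550) = 7095 + 1550 = 8645)
t(-212, 56)/S = √(63 - 212)/8645 = √(-149)*(1/8645) = (I*√149)*(1/8645) = I*√149/8645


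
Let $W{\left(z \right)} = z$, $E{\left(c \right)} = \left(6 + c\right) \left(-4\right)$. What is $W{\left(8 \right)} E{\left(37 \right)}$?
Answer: $-1376$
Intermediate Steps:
$E{\left(c \right)} = -24 - 4 c$
$W{\left(8 \right)} E{\left(37 \right)} = 8 \left(-24 - 148\right) = 8 \left(-172\right) = -1376$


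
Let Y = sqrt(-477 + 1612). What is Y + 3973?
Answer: 3973 + sqrt(1135) ≈ 4006.7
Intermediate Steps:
Y = sqrt(1135) ≈ 33.690
Y + 3973 = sqrt(1135) + 3973 = 3973 + sqrt(1135)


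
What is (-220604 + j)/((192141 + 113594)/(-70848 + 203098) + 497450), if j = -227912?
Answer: -11863248200/13157613647 ≈ -0.90163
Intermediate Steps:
(-220604 + j)/((192141 + 113594)/(-70848 + 203098) + 497450) = (-220604 - 227912)/((192141 + 113594)/(-70848 + 203098) + 497450) = -448516/(305735/132250 + 497450) = -448516/(305735*(1/132250) + 497450) = -448516/(61147/26450 + 497450) = -448516/13157613647/26450 = -448516*26450/13157613647 = -11863248200/13157613647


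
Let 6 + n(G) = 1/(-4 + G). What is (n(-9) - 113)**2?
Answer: 2396304/169 ≈ 14179.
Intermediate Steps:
n(G) = -6 + 1/(-4 + G)
(n(-9) - 113)**2 = ((25 - 6*(-9))/(-4 - 9) - 113)**2 = ((25 + 54)/(-13) - 113)**2 = (-1/13*79 - 113)**2 = (-79/13 - 113)**2 = (-1548/13)**2 = 2396304/169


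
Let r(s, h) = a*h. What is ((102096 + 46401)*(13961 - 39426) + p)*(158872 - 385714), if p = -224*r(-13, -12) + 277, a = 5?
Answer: 857794491018696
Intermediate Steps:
r(s, h) = 5*h
p = 13717 (p = -1120*(-12) + 277 = -224*(-60) + 277 = 13440 + 277 = 13717)
((102096 + 46401)*(13961 - 39426) + p)*(158872 - 385714) = ((102096 + 46401)*(13961 - 39426) + 13717)*(158872 - 385714) = (148497*(-25465) + 13717)*(-226842) = (-3781476105 + 13717)*(-226842) = -3781462388*(-226842) = 857794491018696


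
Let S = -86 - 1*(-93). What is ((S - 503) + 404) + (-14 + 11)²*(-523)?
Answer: -4799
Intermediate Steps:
S = 7 (S = -86 + 93 = 7)
((S - 503) + 404) + (-14 + 11)²*(-523) = ((7 - 503) + 404) + (-14 + 11)²*(-523) = (-496 + 404) + (-3)²*(-523) = -92 + 9*(-523) = -92 - 4707 = -4799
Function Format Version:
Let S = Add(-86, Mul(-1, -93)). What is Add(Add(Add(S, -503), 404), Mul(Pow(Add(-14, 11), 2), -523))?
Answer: -4799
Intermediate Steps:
S = 7 (S = Add(-86, 93) = 7)
Add(Add(Add(S, -503), 404), Mul(Pow(Add(-14, 11), 2), -523)) = Add(Add(Add(7, -503), 404), Mul(Pow(Add(-14, 11), 2), -523)) = Add(Add(-496, 404), Mul(Pow(-3, 2), -523)) = Add(-92, Mul(9, -523)) = Add(-92, -4707) = -4799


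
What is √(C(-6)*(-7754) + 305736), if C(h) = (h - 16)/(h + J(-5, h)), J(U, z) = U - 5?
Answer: √1180297/2 ≈ 543.21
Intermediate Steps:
J(U, z) = -5 + U
C(h) = (-16 + h)/(-10 + h) (C(h) = (h - 16)/(h + (-5 - 5)) = (-16 + h)/(h - 10) = (-16 + h)/(-10 + h))
√(C(-6)*(-7754) + 305736) = √(((-16 - 6)/(-10 - 6))*(-7754) + 305736) = √((-22/(-16))*(-7754) + 305736) = √(-1/16*(-22)*(-7754) + 305736) = √((11/8)*(-7754) + 305736) = √(-42647/4 + 305736) = √(1180297/4) = √1180297/2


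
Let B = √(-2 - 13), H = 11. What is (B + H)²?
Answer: (11 + I*√15)² ≈ 106.0 + 85.206*I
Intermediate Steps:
B = I*√15 (B = √(-15) = I*√15 ≈ 3.873*I)
(B + H)² = (I*√15 + 11)² = (11 + I*√15)²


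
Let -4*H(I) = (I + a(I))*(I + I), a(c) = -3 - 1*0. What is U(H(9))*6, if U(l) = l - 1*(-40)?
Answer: 78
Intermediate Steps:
a(c) = -3 (a(c) = -3 + 0 = -3)
H(I) = -I*(-3 + I)/2 (H(I) = -(I - 3)*(I + I)/4 = -(-3 + I)*2*I/4 = -I*(-3 + I)/2)
U(l) = 40 + l (U(l) = l + 40 = 40 + l)
U(H(9))*6 = (40 + (½)*9*(3 - 1*9))*6 = (40 + (½)*9*(3 - 9))*6 = (40 + (½)*9*(-6))*6 = (40 - 27)*6 = 13*6 = 78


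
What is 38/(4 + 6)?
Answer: 19/5 ≈ 3.8000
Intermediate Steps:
38/(4 + 6) = 38/10 = 38*(⅒) = 19/5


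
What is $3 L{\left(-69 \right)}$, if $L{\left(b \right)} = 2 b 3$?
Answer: $-1242$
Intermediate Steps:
$L{\left(b \right)} = 6 b$
$3 L{\left(-69 \right)} = 3 \cdot 6 \left(-69\right) = 3 \left(-414\right) = -1242$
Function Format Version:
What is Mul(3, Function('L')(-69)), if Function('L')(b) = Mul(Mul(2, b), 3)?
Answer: -1242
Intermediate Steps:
Function('L')(b) = Mul(6, b)
Mul(3, Function('L')(-69)) = Mul(3, Mul(6, -69)) = Mul(3, -414) = -1242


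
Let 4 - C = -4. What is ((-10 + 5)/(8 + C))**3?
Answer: -125/4096 ≈ -0.030518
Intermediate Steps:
C = 8 (C = 4 - 1*(-4) = 4 + 4 = 8)
((-10 + 5)/(8 + C))**3 = ((-10 + 5)/(8 + 8))**3 = (-5/16)**3 = -125/4096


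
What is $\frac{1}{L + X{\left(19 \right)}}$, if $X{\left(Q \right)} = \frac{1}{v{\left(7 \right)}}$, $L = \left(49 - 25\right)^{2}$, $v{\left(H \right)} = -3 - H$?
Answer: $\frac{10}{5759} \approx 0.0017364$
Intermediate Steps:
$L = 576$ ($L = 24^{2} = 576$)
$X{\left(Q \right)} = - \frac{1}{10}$ ($X{\left(Q \right)} = \frac{1}{-3 - 7} = \frac{1}{-10} = - \frac{1}{10}$)
$\frac{1}{L + X{\left(19 \right)}} = \frac{1}{576 - \frac{1}{10}} = \frac{1}{\frac{5759}{10}} = \frac{10}{5759}$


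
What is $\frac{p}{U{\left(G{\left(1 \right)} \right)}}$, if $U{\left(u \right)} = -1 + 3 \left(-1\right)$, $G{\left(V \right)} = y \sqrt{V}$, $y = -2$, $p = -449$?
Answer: $\frac{449}{4} \approx 112.25$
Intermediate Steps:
$G{\left(V \right)} = - 2 \sqrt{V}$
$U{\left(u \right)} = -4$ ($U{\left(u \right)} = -1 - 3 = -4$)
$\frac{p}{U{\left(G{\left(1 \right)} \right)}} = - \frac{449}{-4} = \left(-449\right) \left(- \frac{1}{4}\right) = \frac{449}{4}$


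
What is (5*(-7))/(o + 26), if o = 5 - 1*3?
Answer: -5/4 ≈ -1.2500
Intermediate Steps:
o = 2 (o = 5 - 3 = 2)
(5*(-7))/(o + 26) = (5*(-7))/(2 + 26) = -35/28 = -35*1/28 = -5/4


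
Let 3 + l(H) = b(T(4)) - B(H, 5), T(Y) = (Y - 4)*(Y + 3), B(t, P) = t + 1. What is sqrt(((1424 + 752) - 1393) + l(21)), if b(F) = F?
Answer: sqrt(758) ≈ 27.532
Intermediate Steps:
B(t, P) = 1 + t
T(Y) = (-4 + Y)*(3 + Y)
l(H) = -4 - H (l(H) = -3 + ((-12 + 4**2 - 1*4) - (1 + H)) = -3 + ((-12 + 16 - 4) + (-1 - H)) = -3 + (0 + (-1 - H)) = -3 + (-1 - H) = -4 - H)
sqrt(((1424 + 752) - 1393) + l(21)) = sqrt(((1424 + 752) - 1393) + (-4 - 1*21)) = sqrt((2176 - 1393) + (-4 - 21)) = sqrt(783 - 25) = sqrt(758)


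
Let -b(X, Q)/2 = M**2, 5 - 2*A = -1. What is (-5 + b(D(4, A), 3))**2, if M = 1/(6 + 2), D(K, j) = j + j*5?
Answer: 25921/1024 ≈ 25.313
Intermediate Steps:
A = 3 (A = 5/2 - 1/2*(-1) = 5/2 + 1/2 = 3)
D(K, j) = 6*j (D(K, j) = j + 5*j = 6*j)
M = 1/8 ≈ 0.12500
b(X, Q) = -1/32 (b(X, Q) = -2*(1/8)**2 = -2*1/64 = -1/32)
(-5 + b(D(4, A), 3))**2 = (-5 - 1/32)**2 = (-161/32)**2 = 25921/1024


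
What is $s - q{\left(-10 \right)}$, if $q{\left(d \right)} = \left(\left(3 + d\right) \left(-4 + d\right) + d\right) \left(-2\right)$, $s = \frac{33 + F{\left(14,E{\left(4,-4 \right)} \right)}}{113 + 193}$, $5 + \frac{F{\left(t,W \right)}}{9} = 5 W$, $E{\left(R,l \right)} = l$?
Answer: $\frac{8944}{51} \approx 175.37$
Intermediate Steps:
$F{\left(t,W \right)} = -45 + 45 W$ ($F{\left(t,W \right)} = -45 + 9 \cdot 5 W = -45 + 45 W$)
$s = - \frac{32}{51}$ ($s = \frac{33 + \left(-45 + 45 \left(-4\right)\right)}{113 + 193} = \frac{33 - 225}{306} = \left(33 - 225\right) \frac{1}{306} = \left(-192\right) \frac{1}{306} = - \frac{32}{51} \approx -0.62745$)
$q{\left(d \right)} = - 2 d - 2 \left(-4 + d\right) \left(3 + d\right)$ ($q{\left(d \right)} = \left(\left(-4 + d\right) \left(3 + d\right) + d\right) \left(-2\right) = \left(d + \left(-4 + d\right) \left(3 + d\right)\right) \left(-2\right) = - 2 d - 2 \left(-4 + d\right) \left(3 + d\right)$)
$s - q{\left(-10 \right)} = - \frac{32}{51} - \left(24 - 2 \left(-10\right)^{2}\right) = - \frac{32}{51} - \left(24 - 200\right) = - \frac{32}{51} - -176 = - \frac{32}{51} + 176 = \frac{8944}{51}$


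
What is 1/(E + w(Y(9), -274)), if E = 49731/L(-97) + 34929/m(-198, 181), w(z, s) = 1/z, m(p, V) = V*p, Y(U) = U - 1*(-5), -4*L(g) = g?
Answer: 1351889/2771182752 ≈ 0.00048784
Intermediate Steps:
L(g) = -g/4
Y(U) = 5 + U (Y(U) = U + 5 = 5 + U)
E = 791738911/386254 (E = 49731/((-¼*(-97))) + 34929/((181*(-198))) = 49731/(97/4) + 34929/(-35838) = 49731*(4/97) + 34929*(-1/35838) = 198924/97 - 3881/3982 = 791738911/386254 ≈ 2049.8)
1/(E + w(Y(9), -274)) = 1/(791738911/386254 + 1/(5 + 9)) = 1/(791738911/386254 + 1/14) = 1/(2771182752/1351889) = 1351889/2771182752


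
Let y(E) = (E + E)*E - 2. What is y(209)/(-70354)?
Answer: -43680/35177 ≈ -1.2417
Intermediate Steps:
y(E) = -2 + 2*E² (y(E) = (2*E)*E - 2 = 2*E² - 2 = -2 + 2*E²)
y(209)/(-70354) = (-2 + 2*209²)/(-70354) = (-2 + 2*43681)*(-1/70354) = (-2 + 87362)*(-1/70354) = 87360*(-1/70354) = -43680/35177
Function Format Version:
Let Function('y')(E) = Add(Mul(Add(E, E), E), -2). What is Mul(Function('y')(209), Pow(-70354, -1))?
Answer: Rational(-43680, 35177) ≈ -1.2417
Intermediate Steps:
Function('y')(E) = Add(-2, Mul(2, Pow(E, 2))) (Function('y')(E) = Add(Mul(Mul(2, E), E), -2) = Add(Mul(2, Pow(E, 2)), -2) = Add(-2, Mul(2, Pow(E, 2))))
Mul(Function('y')(209), Pow(-70354, -1)) = Mul(Add(-2, Mul(2, Pow(209, 2))), Pow(-70354, -1)) = Mul(Add(-2, Mul(2, 43681)), Rational(-1, 70354)) = Mul(Add(-2, 87362), Rational(-1, 70354)) = Mul(87360, Rational(-1, 70354)) = Rational(-43680, 35177)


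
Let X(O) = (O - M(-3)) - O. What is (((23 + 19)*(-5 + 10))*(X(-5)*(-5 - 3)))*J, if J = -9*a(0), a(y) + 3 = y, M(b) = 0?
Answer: 0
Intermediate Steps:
a(y) = -3 + y
J = 27 (J = -9*(-3 + 0) = -9*(-3) = 27)
X(O) = 0 (X(O) = (O - 1*0) - O = (O + 0) - O = O - O = 0)
(((23 + 19)*(-5 + 10))*(X(-5)*(-5 - 3)))*J = (((23 + 19)*(-5 + 10))*(0*(-5 - 3)))*27 = ((42*5)*(0*(-8)))*27 = (210*0)*27 = 0*27 = 0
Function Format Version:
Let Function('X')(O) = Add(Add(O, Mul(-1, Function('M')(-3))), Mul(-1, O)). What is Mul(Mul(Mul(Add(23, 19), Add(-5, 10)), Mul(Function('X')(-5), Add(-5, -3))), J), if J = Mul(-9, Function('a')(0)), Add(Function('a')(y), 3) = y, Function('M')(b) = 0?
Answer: 0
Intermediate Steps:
Function('a')(y) = Add(-3, y)
J = 27 (J = Mul(-9, Add(-3, 0)) = Mul(-9, -3) = 27)
Function('X')(O) = 0 (Function('X')(O) = Add(Add(O, Mul(-1, 0)), Mul(-1, O)) = Add(Add(O, 0), Mul(-1, O)) = Add(O, Mul(-1, O)) = 0)
Mul(Mul(Mul(Add(23, 19), Add(-5, 10)), Mul(Function('X')(-5), Add(-5, -3))), J) = Mul(Mul(Mul(Add(23, 19), Add(-5, 10)), Mul(0, Add(-5, -3))), 27) = Mul(Mul(Mul(42, 5), Mul(0, -8)), 27) = Mul(Mul(210, 0), 27) = Mul(0, 27) = 0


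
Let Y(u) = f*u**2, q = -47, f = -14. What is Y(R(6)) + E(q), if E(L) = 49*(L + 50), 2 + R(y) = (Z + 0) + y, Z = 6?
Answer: -1253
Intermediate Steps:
R(y) = 4 + y (R(y) = -2 + ((6 + 0) + y) = -2 + (6 + y) = 4 + y)
Y(u) = -14*u**2
E(L) = 2450 + 49*L (E(L) = 49*(50 + L) = 2450 + 49*L)
Y(R(6)) + E(q) = -14*(4 + 6)**2 + (2450 + 49*(-47)) = -14*10**2 + (2450 - 2303) = -14*100 + 147 = -1400 + 147 = -1253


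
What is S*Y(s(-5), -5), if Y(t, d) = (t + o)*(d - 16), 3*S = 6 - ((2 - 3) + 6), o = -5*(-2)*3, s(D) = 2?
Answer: -224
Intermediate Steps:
o = 30 (o = 10*3 = 30)
S = 1/3 (S = (6 - ((2 - 3) + 6))/3 = (6 - (-1 + 6))/3 = (6 - 1*5)/3 = (6 - 5)/3 = (1/3)*1 = 1/3 ≈ 0.33333)
Y(t, d) = (-16 + d)*(30 + t) (Y(t, d) = (t + 30)*(d - 16) = (30 + t)*(-16 + d) = (-16 + d)*(30 + t))
S*Y(s(-5), -5) = (-480 - 16*2 + 30*(-5) - 5*2)/3 = (-480 - 32 - 150 - 10)/3 = (1/3)*(-672) = -224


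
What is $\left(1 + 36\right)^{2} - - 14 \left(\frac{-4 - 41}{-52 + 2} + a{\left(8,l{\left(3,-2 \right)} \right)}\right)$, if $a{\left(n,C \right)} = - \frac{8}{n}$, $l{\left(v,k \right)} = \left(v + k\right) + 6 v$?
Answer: $\frac{6838}{5} \approx 1367.6$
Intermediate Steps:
$l{\left(v,k \right)} = k + 7 v$ ($l{\left(v,k \right)} = \left(k + v\right) + 6 v = k + 7 v$)
$\left(1 + 36\right)^{2} - - 14 \left(\frac{-4 - 41}{-52 + 2} + a{\left(8,l{\left(3,-2 \right)} \right)}\right) = \left(1 + 36\right)^{2} - - 14 \left(\frac{-4 - 41}{-52 + 2} - \frac{8}{8}\right) = 37^{2} - - 14 \left(- \frac{45}{-50} - 1\right) = 1369 - - 14 \left(\left(-45\right) \left(- \frac{1}{50}\right) - 1\right) = 1369 - - 14 \left(\frac{9}{10} - 1\right) = 1369 - \left(-14\right) \left(- \frac{1}{10}\right) = 1369 - \frac{7}{5} = \frac{6838}{5}$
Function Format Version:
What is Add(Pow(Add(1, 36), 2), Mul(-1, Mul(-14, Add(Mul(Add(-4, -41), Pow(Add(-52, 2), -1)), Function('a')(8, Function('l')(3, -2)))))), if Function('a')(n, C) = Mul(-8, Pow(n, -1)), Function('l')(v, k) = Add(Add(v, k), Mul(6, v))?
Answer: Rational(6838, 5) ≈ 1367.6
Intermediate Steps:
Function('l')(v, k) = Add(k, Mul(7, v)) (Function('l')(v, k) = Add(Add(k, v), Mul(6, v)) = Add(k, Mul(7, v)))
Add(Pow(Add(1, 36), 2), Mul(-1, Mul(-14, Add(Mul(Add(-4, -41), Pow(Add(-52, 2), -1)), Function('a')(8, Function('l')(3, -2)))))) = Add(Pow(Add(1, 36), 2), Mul(-1, Mul(-14, Add(Mul(Add(-4, -41), Pow(Add(-52, 2), -1)), Mul(-8, Pow(8, -1)))))) = Add(Pow(37, 2), Mul(-1, Mul(-14, Add(Mul(-45, Pow(-50, -1)), Mul(-8, Rational(1, 8)))))) = Add(1369, Mul(-1, Mul(-14, Add(Mul(-45, Rational(-1, 50)), -1)))) = Add(1369, Mul(-1, Mul(-14, Add(Rational(9, 10), -1)))) = Add(1369, Mul(-1, Mul(-14, Rational(-1, 10)))) = Add(1369, Mul(-1, Rational(7, 5))) = Add(1369, Rational(-7, 5)) = Rational(6838, 5)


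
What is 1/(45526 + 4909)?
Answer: 1/50435 ≈ 1.9828e-5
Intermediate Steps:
1/(45526 + 4909) = 1/50435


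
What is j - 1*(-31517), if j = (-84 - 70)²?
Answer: 55233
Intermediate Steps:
j = 23716 (j = (-154)² = 23716)
j - 1*(-31517) = 23716 - 1*(-31517) = 23716 + 31517 = 55233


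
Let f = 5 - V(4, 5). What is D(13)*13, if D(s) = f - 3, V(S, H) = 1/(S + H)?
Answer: 221/9 ≈ 24.556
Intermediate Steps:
V(S, H) = 1/(H + S)
f = 44/9 (f = 5 - 1/(5 + 4) = 5 - 1/9 = 5 - 1*⅑ = 5 - ⅑ = 44/9 ≈ 4.8889)
D(s) = 17/9 (D(s) = 44/9 - 3 = 17/9)
D(13)*13 = (17/9)*13 = 221/9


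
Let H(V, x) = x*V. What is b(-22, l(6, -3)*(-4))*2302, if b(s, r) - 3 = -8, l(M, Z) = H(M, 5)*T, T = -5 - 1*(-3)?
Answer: -11510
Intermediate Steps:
H(V, x) = V*x
T = -2 (T = -5 + 3 = -2)
l(M, Z) = -10*M (l(M, Z) = (M*5)*(-2) = (5*M)*(-2) = -10*M)
b(s, r) = -5 (b(s, r) = 3 - 8 = -5)
b(-22, l(6, -3)*(-4))*2302 = -5*2302 = -11510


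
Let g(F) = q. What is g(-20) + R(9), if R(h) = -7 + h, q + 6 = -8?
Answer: -12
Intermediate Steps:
q = -14 (q = -6 - 8 = -14)
g(F) = -14
g(-20) + R(9) = -14 + (-7 + 9) = -14 + 2 = -12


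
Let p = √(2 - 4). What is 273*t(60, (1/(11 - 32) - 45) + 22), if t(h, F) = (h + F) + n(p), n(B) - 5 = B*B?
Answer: 10907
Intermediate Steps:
p = I*√2 (p = √(-2) = I*√2 ≈ 1.4142*I)
n(B) = 5 + B² (n(B) = 5 + B*B = 5 + B²)
t(h, F) = 3 + F + h (t(h, F) = (h + F) + (5 + (I*√2)²) = (F + h) + (5 - 2) = (F + h) + 3 = 3 + F + h)
273*t(60, (1/(11 - 32) - 45) + 22) = 273*(3 + ((1/(11 - 32) - 45) + 22) + 60) = 273*(3 + ((1/(-21) - 45) + 22) + 60) = 273*(3 + ((-1/21 - 45) + 22) + 60) = 273*(3 + (-946/21 + 22) + 60) = 273*(3 - 484/21 + 60) = 273*(839/21) = 10907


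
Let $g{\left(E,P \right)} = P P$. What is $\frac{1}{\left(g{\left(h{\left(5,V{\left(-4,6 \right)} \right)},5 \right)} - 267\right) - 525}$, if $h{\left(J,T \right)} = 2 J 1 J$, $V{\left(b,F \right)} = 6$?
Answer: $- \frac{1}{767} \approx -0.0013038$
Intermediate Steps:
$h{\left(J,T \right)} = 2 J^{2}$ ($h{\left(J,T \right)} = 2 J J = 2 J^{2}$)
$g{\left(E,P \right)} = P^{2}$
$\frac{1}{\left(g{\left(h{\left(5,V{\left(-4,6 \right)} \right)},5 \right)} - 267\right) - 525} = \frac{1}{\left(5^{2} - 267\right) - 525} = \frac{1}{\left(25 - 267\right) - 525} = \frac{1}{-242 - 525} = \frac{1}{-767} = - \frac{1}{767}$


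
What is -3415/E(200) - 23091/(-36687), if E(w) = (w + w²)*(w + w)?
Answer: 24745199593/39328464000 ≈ 0.62919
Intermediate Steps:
E(w) = 2*w*(w + w²) (E(w) = (w + w²)*(2*w) = 2*w*(w + w²))
-3415/E(200) - 23091/(-36687) = -3415*1/(80000*(1 + 200)) - 23091/(-36687) = -3415/(2*40000*201) - 23091*(-1/36687) = -3415/16080000 + 7697/12229 = -3415*1/16080000 + 7697/12229 = -683/3216000 + 7697/12229 = 24745199593/39328464000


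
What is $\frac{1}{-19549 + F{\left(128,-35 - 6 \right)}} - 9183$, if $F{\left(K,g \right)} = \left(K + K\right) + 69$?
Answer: $- \frac{176533993}{19224} \approx -9183.0$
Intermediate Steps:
$F{\left(K,g \right)} = 69 + 2 K$ ($F{\left(K,g \right)} = 2 K + 69 = 69 + 2 K$)
$\frac{1}{-19549 + F{\left(128,-35 - 6 \right)}} - 9183 = \frac{1}{-19549 + \left(69 + 2 \cdot 128\right)} - 9183 = \frac{1}{-19549 + \left(69 + 256\right)} - 9183 = \frac{1}{-19549 + 325} - 9183 = \frac{1}{-19224} - 9183 = - \frac{1}{19224} - 9183 = - \frac{176533993}{19224}$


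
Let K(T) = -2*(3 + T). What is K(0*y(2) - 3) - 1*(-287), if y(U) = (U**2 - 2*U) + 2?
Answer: 287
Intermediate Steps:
y(U) = 2 + U**2 - 2*U
K(T) = -6 - 2*T
K(0*y(2) - 3) - 1*(-287) = (-6 - 2*(0*(2 + 2**2 - 2*2) - 3)) - 1*(-287) = (-6 - 2*(0*(2 + 4 - 4) - 3)) + 287 = (-6 - 2*(0*2 - 3)) + 287 = (-6 - 2*(0 - 3)) + 287 = (-6 - 2*(-3)) + 287 = (-6 + 6) + 287 = 0 + 287 = 287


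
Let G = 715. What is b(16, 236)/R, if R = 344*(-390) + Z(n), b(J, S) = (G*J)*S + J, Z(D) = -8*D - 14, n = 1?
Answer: -1349928/67091 ≈ -20.121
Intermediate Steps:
Z(D) = -14 - 8*D
b(J, S) = J + 715*J*S (b(J, S) = (715*J)*S + J = 715*J*S + J = J + 715*J*S)
R = -134182 (R = 344*(-390) + (-14 - 8*1) = -134160 + (-14 - 8) = -134160 - 22 = -134182)
b(16, 236)/R = (16*(1 + 715*236))/(-134182) = (16*(1 + 168740))*(-1/134182) = (16*168741)*(-1/134182) = 2699856*(-1/134182) = -1349928/67091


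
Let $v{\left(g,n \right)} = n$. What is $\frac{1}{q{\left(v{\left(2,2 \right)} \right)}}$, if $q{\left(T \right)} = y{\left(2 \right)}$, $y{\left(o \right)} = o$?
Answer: $\frac{1}{2} \approx 0.5$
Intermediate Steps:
$q{\left(T \right)} = 2$
$\frac{1}{q{\left(v{\left(2,2 \right)} \right)}} = \frac{1}{2}$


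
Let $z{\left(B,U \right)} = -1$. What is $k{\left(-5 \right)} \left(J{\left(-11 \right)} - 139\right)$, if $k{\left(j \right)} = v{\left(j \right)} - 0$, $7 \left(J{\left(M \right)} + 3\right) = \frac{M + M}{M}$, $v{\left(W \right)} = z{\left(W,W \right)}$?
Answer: $\frac{992}{7} \approx 141.71$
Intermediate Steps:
$v{\left(W \right)} = -1$
$J{\left(M \right)} = - \frac{19}{7}$ ($J{\left(M \right)} = -3 + \frac{\left(M + M\right) \frac{1}{M}}{7} = -3 + \frac{2 M \frac{1}{M}}{7} = -3 + \frac{1}{7} \cdot 2 = -3 + \frac{2}{7} = - \frac{19}{7}$)
$k{\left(j \right)} = -1$ ($k{\left(j \right)} = -1 - 0 = -1 + 0 = -1$)
$k{\left(-5 \right)} \left(J{\left(-11 \right)} - 139\right) = - (- \frac{19}{7} - 139) = \left(-1\right) \left(- \frac{992}{7}\right) = \frac{992}{7}$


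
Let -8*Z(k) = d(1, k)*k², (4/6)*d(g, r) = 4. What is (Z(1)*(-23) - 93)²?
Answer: 91809/16 ≈ 5738.1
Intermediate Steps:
d(g, r) = 6 (d(g, r) = (3/2)*4 = 6)
Z(k) = -3*k²/4
(Z(1)*(-23) - 93)² = (-¾*1²*(-23) - 93)² = (-¾*1*(-23) - 93)² = (-¾*(-23) - 93)² = (69/4 - 93)² = (-303/4)² = 91809/16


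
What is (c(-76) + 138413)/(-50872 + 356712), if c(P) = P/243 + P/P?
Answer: 16817263/37159560 ≈ 0.45257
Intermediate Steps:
c(P) = 1 + P/243 (c(P) = P*(1/243) + 1 = P/243 + 1 = 1 + P/243)
(c(-76) + 138413)/(-50872 + 356712) = ((1 + (1/243)*(-76)) + 138413)/(-50872 + 356712) = ((1 - 76/243) + 138413)/305840 = (167/243 + 138413)*(1/305840) = (33634526/243)*(1/305840) = 16817263/37159560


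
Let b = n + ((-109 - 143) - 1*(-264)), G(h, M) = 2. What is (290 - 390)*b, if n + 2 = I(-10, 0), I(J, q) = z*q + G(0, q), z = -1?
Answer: -1200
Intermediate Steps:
I(J, q) = 2 - q (I(J, q) = -q + 2 = 2 - q)
n = 0 (n = -2 + (2 - 1*0) = -2 + (2 + 0) = -2 + 2 = 0)
b = 12 (b = 0 + ((-109 - 143) - 1*(-264)) = 0 + (-252 + 264) = 0 + 12 = 12)
(290 - 390)*b = (290 - 390)*12 = -100*12 = -1200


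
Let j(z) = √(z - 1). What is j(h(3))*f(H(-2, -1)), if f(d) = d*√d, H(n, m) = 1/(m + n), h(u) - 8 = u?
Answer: -I*√30/9 ≈ -0.60858*I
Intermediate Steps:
h(u) = 8 + u
f(d) = d^(3/2)
j(z) = √(-1 + z)
j(h(3))*f(H(-2, -1)) = √(-1 + (8 + 3))*(1/(-1 - 2))^(3/2) = √(-1 + 11)*(1/(-3))^(3/2) = √10*(-⅓)^(3/2) = √10*(-I*√3/9) = -I*√30/9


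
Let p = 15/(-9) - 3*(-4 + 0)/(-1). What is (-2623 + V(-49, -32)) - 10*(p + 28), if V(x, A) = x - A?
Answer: -8350/3 ≈ -2783.3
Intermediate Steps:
p = -41/3 (p = 15*(-1/9) - 3*(-4)*(-1) = -5/3 + 12*(-1) = -5/3 - 12 = -41/3 ≈ -13.667)
(-2623 + V(-49, -32)) - 10*(p + 28) = (-2623 + (-49 - 1*(-32))) - 10*(-41/3 + 28) = (-2623 + (-49 + 32)) - 10*43/3 = (-2623 - 17) - 430/3 = -2640 - 430/3 = -8350/3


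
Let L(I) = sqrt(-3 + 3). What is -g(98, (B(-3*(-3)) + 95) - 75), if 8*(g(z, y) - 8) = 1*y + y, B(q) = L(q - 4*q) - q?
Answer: -43/4 ≈ -10.750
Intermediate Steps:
L(I) = 0 (L(I) = sqrt(0) = 0)
B(q) = -q (B(q) = 0 - q = -q)
g(z, y) = 8 + y/4 (g(z, y) = 8 + (1*y + y)/8 = 8 + (y + y)/8 = 8 + (2*y)/8 = 8 + y/4)
-g(98, (B(-3*(-3)) + 95) - 75) = -(8 + ((-(-3)*(-3) + 95) - 75)/4) = -(8 + ((-1*9 + 95) - 75)/4) = -(8 + ((-9 + 95) - 75)/4) = -(8 + (86 - 75)/4) = -(8 + (1/4)*11) = -(8 + 11/4) = -1*43/4 = -43/4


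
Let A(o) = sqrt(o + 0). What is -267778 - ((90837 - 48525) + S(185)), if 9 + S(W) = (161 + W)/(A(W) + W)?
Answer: -28527625/92 + 173*sqrt(185)/17020 ≈ -3.1008e+5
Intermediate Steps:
A(o) = sqrt(o)
S(W) = -9 + (161 + W)/(W + sqrt(W)) (S(W) = -9 + (161 + W)/(sqrt(W) + W) = -9 + (161 + W)/(W + sqrt(W)))
-267778 - ((90837 - 48525) + S(185)) = -267778 - ((90837 - 48525) + (161 - 9*sqrt(185) - 8*185)/(185 + sqrt(185))) = -267778 - (42312 + (161 - 9*sqrt(185) - 1480)/(185 + sqrt(185))) = -267778 - (42312 + (-1319 - 9*sqrt(185))/(185 + sqrt(185))) = -267778 + (-42312 - (-1319 - 9*sqrt(185))/(185 + sqrt(185))) = -310090 - (-1319 - 9*sqrt(185))/(185 + sqrt(185))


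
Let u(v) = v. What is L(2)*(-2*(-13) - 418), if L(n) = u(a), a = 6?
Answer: -2352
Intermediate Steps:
L(n) = 6
L(2)*(-2*(-13) - 418) = 6*(-2*(-13) - 418) = 6*(26 - 418) = 6*(-392) = -2352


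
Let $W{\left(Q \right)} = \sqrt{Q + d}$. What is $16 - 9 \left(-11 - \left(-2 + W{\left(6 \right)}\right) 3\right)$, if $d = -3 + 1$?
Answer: $115$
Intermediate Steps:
$d = -2$
$W{\left(Q \right)} = \sqrt{-2 + Q}$ ($W{\left(Q \right)} = \sqrt{Q - 2} = \sqrt{-2 + Q}$)
$16 - 9 \left(-11 - \left(-2 + W{\left(6 \right)}\right) 3\right) = 16 - 9 \left(-11 - \left(-2 + \sqrt{-2 + 6}\right) 3\right) = 16 - 9 \left(-11 - \left(-2 + \sqrt{4}\right) 3\right) = 16 - 9 \left(-11 - \left(-2 + 2\right) 3\right) = 16 - 9 \left(-11 - 0 \cdot 3\right) = 16 - 9 \left(-11 - 0\right) = 16 - 9 \left(-11 + 0\right) = 16 - -99 = 16 + 99 = 115$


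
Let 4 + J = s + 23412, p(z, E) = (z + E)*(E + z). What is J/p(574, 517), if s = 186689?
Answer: 210097/1190281 ≈ 0.17651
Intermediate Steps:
p(z, E) = (E + z)² (p(z, E) = (E + z)*(E + z) = (E + z)²)
J = 210097 (J = -4 + (186689 + 23412) = -4 + 210101 = 210097)
J/p(574, 517) = 210097/((517 + 574)²) = 210097/(1091²) = 210097/1190281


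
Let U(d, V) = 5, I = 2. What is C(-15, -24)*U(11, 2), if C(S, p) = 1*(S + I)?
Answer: -65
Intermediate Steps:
C(S, p) = 2 + S (C(S, p) = 1*(S + 2) = 1*(2 + S) = 2 + S)
C(-15, -24)*U(11, 2) = (2 - 15)*5 = -13*5 = -65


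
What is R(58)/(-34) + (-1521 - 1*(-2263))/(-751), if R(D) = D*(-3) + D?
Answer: 30944/12767 ≈ 2.4237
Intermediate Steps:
R(D) = -2*D (R(D) = -3*D + D = -2*D)
R(58)/(-34) + (-1521 - 1*(-2263))/(-751) = -2*58/(-34) + (-1521 - 1*(-2263))/(-751) = -116*(-1/34) + (-1521 + 2263)*(-1/751) = 58/17 + 742*(-1/751) = 58/17 - 742/751 = 30944/12767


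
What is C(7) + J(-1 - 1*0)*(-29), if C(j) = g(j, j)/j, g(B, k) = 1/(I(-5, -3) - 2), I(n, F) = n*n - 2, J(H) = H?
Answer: 4264/147 ≈ 29.007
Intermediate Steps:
I(n, F) = -2 + n² (I(n, F) = n² - 2 = -2 + n²)
g(B, k) = 1/21 (g(B, k) = 1/((-2 + (-5)²) - 2) = 1/((-2 + 25) - 2) = 1/(23 - 2) = 1/21)
C(j) = 1/(21*j)
C(7) + J(-1 - 1*0)*(-29) = (1/21)/7 + (-1 - 1*0)*(-29) = (1/21)*(⅐) + (-1 + 0)*(-29) = 1/147 - 1*(-29) = 1/147 + 29 = 4264/147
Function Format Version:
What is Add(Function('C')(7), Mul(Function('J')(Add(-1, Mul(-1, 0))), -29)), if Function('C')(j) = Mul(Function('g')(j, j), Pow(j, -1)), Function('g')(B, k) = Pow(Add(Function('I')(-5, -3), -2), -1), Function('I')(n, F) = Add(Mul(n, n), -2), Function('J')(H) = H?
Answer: Rational(4264, 147) ≈ 29.007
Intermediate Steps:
Function('I')(n, F) = Add(-2, Pow(n, 2)) (Function('I')(n, F) = Add(Pow(n, 2), -2) = Add(-2, Pow(n, 2)))
Function('g')(B, k) = Rational(1, 21) (Function('g')(B, k) = Pow(Add(Add(-2, Pow(-5, 2)), -2), -1) = Pow(Add(Add(-2, 25), -2), -1) = Pow(Add(23, -2), -1) = Pow(21, -1) = Rational(1, 21))
Function('C')(j) = Mul(Rational(1, 21), Pow(j, -1))
Add(Function('C')(7), Mul(Function('J')(Add(-1, Mul(-1, 0))), -29)) = Add(Mul(Rational(1, 21), Pow(7, -1)), Mul(Add(-1, Mul(-1, 0)), -29)) = Add(Mul(Rational(1, 21), Rational(1, 7)), Mul(Add(-1, 0), -29)) = Add(Rational(1, 147), Mul(-1, -29)) = Add(Rational(1, 147), 29) = Rational(4264, 147)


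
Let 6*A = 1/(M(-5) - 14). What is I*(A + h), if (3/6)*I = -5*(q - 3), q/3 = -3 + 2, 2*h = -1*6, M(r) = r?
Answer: -3430/19 ≈ -180.53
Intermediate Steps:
h = -3 (h = (-1*6)/2 = (½)*(-6) = -3)
q = -3 (q = 3*(-3 + 2) = 3*(-1) = -3)
I = 60 (I = 2*(-5*(-3 - 3)) = 2*(-5*(-6)) = 2*30 = 60)
A = -1/114 (A = 1/(6*(-5 - 14)) = (⅙)/(-19) = (⅙)*(-1/19) = -1/114 ≈ -0.0087719)
I*(A + h) = 60*(-1/114 - 3) = 60*(-343/114) = -3430/19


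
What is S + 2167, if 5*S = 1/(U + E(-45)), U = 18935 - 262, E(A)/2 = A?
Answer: 201346806/92915 ≈ 2167.0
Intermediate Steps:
E(A) = 2*A
U = 18673
S = 1/92915 (S = 1/(5*(18673 + 2*(-45))) = 1/(5*(18673 - 90)) = (⅕)/18583 = (⅕)*(1/18583) = 1/92915 ≈ 1.0763e-5)
S + 2167 = 1/92915 + 2167 = 201346806/92915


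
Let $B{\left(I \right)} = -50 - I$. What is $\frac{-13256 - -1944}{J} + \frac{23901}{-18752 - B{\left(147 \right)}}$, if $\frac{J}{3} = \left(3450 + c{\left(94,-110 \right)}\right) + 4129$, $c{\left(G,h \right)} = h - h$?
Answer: $- \frac{251110399}{140628345} \approx -1.7856$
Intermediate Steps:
$c{\left(G,h \right)} = 0$
$J = 22737$ ($J = 3 \left(\left(3450 + 0\right) + 4129\right) = 3 \left(3450 + 4129\right) = 3 \cdot 7579 = 22737$)
$\frac{-13256 - -1944}{J} + \frac{23901}{-18752 - B{\left(147 \right)}} = \frac{-13256 - -1944}{22737} + \frac{23901}{-18752 - \left(-50 - 147\right)} = \left(-13256 + 1944\right) \frac{1}{22737} + \frac{23901}{-18752 - \left(-50 - 147\right)} = \left(-11312\right) \frac{1}{22737} + \frac{23901}{-18752 - -197} = - \frac{11312}{22737} + \frac{23901}{-18752 + 197} = - \frac{11312}{22737} + \frac{23901}{-18555} = - \frac{11312}{22737} + 23901 \left(- \frac{1}{18555}\right) = - \frac{11312}{22737} - \frac{7967}{6185} = - \frac{251110399}{140628345}$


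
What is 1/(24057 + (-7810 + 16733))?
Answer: 1/32980 ≈ 3.0321e-5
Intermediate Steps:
1/(24057 + (-7810 + 16733)) = 1/(24057 + 8923) = 1/32980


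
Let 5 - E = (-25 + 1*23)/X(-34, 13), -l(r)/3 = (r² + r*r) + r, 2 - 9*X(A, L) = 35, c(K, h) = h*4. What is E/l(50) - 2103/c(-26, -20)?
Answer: 35046103/1333200 ≈ 26.287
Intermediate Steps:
c(K, h) = 4*h
X(A, L) = -11/3 (X(A, L) = 2/9 - ⅑*35 = 2/9 - 35/9 = -11/3)
l(r) = -6*r² - 3*r (l(r) = -3*((r² + r*r) + r) = -3*((r² + r²) + r) = -3*(2*r² + r) = -3*(r + 2*r²) = -6*r² - 3*r)
E = 49/11 (E = 5 - (-25 + 1*23)/(-11/3) = 5 - (-25 + 23)*(-3)/11 = 5 - (-2)*(-3)/11 = 5 - 1*6/11 = 5 - 6/11 = 49/11 ≈ 4.4545)
E/l(50) - 2103/c(-26, -20) = 49/(11*((-3*50*(1 + 2*50)))) - 2103/(4*(-20)) = 49/(11*((-3*50*(1 + 100)))) - 2103/(-80) = 49/(11*((-3*50*101))) - 2103*(-1/80) = (49/11)/(-15150) + 2103/80 = (49/11)*(-1/15150) + 2103/80 = -49/166650 + 2103/80 = 35046103/1333200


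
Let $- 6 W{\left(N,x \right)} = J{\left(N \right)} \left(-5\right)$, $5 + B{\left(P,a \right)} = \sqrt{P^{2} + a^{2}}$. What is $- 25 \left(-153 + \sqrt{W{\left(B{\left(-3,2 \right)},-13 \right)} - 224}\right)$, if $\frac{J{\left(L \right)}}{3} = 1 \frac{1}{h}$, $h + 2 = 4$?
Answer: $3825 - \frac{225 i \sqrt{11}}{2} \approx 3825.0 - 373.12 i$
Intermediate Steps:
$B{\left(P,a \right)} = -5 + \sqrt{P^{2} + a^{2}}$
$h = 2$ ($h = -2 + 4 = 2$)
$J{\left(L \right)} = \frac{3}{2}$ ($J{\left(L \right)} = 3 \cdot 1 \cdot \frac{1}{2} = 3 \cdot \frac{1}{2} = \frac{3}{2}$)
$W{\left(N,x \right)} = \frac{5}{4}$ ($W{\left(N,x \right)} = - \frac{\frac{3}{2} \left(-5\right)}{6} = \left(- \frac{1}{6}\right) \left(- \frac{15}{2}\right) = \frac{5}{4}$)
$- 25 \left(-153 + \sqrt{W{\left(B{\left(-3,2 \right)},-13 \right)} - 224}\right) = - 25 \left(-153 + \sqrt{\frac{5}{4} - 224}\right) = - 25 \left(-153 + \sqrt{- \frac{891}{4}}\right) = - 25 \left(-153 + \frac{9 i \sqrt{11}}{2}\right) = 3825 - \frac{225 i \sqrt{11}}{2}$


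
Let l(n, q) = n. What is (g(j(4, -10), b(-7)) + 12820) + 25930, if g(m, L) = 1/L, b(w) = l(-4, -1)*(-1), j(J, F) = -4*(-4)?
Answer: 155001/4 ≈ 38750.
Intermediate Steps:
j(J, F) = 16
b(w) = 4 (b(w) = -4*(-1) = 4)
(g(j(4, -10), b(-7)) + 12820) + 25930 = (1/4 + 12820) + 25930 = (¼ + 12820) + 25930 = 51281/4 + 25930 = 155001/4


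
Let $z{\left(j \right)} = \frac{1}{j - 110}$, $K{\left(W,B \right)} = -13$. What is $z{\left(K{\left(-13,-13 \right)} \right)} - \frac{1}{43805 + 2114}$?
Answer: $- \frac{46042}{5648037} \approx -0.0081519$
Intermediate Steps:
$z{\left(j \right)} = \frac{1}{-110 + j}$
$z{\left(K{\left(-13,-13 \right)} \right)} - \frac{1}{43805 + 2114} = \frac{1}{-110 - 13} - \frac{1}{43805 + 2114} = \frac{1}{-123} - \frac{1}{45919} = - \frac{1}{123} - \frac{1}{45919} = - \frac{46042}{5648037}$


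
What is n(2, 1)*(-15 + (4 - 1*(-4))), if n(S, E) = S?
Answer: -14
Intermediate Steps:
n(2, 1)*(-15 + (4 - 1*(-4))) = 2*(-15 + (4 - 1*(-4))) = 2*(-15 + (4 + 4)) = 2*(-15 + 8) = 2*(-7) = -14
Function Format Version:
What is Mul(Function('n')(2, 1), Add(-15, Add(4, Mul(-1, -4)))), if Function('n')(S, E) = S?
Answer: -14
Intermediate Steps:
Mul(Function('n')(2, 1), Add(-15, Add(4, Mul(-1, -4)))) = Mul(2, Add(-15, Add(4, Mul(-1, -4)))) = Mul(2, Add(-15, Add(4, 4))) = Mul(2, Add(-15, 8)) = Mul(2, -7) = -14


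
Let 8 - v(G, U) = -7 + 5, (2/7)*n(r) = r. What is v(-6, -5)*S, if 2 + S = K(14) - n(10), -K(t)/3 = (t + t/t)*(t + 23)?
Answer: -17020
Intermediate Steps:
K(t) = -3*(1 + t)*(23 + t) (K(t) = -3*(t + t/t)*(t + 23) = -3*(t + 1)*(23 + t) = -3*(1 + t)*(23 + t))
n(r) = 7*r/2
v(G, U) = 10 (v(G, U) = 8 - (-7 + 5) = 8 - 1*(-2) = 8 + 2 = 10)
S = -1702 (S = -2 + ((-69 - 72*14 - 3*14²) - 7*10/2) = -2 + ((-69 - 1008 - 3*196) - 1*35) = -2 + ((-69 - 1008 - 588) - 35) = -2 + (-1665 - 35) = -2 - 1700 = -1702)
v(-6, -5)*S = 10*(-1702) = -17020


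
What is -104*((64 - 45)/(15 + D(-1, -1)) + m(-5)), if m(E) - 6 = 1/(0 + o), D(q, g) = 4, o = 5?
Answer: -3744/5 ≈ -748.80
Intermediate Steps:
m(E) = 31/5 (m(E) = 6 + 1/(0 + 5) = 6 + 1/5 = 6 + ⅕ = 31/5)
-104*((64 - 45)/(15 + D(-1, -1)) + m(-5)) = -104*((64 - 45)/(15 + 4) + 31/5) = -104*(19/19 + 31/5) = -104*(19*(1/19) + 31/5) = -104*(1 + 31/5) = -104*36/5 = -3744/5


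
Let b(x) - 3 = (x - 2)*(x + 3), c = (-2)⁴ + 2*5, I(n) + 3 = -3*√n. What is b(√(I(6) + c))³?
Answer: (20 + √(23 - 3*√6) - 3*√6)³ ≈ 4580.7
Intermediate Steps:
I(n) = -3 - 3*√n
c = 26 (c = 16 + 10 = 26)
b(x) = 3 + (-2 + x)*(3 + x) (b(x) = 3 + (x - 2)*(x + 3) = 3 + (-2 + x)*(3 + x))
b(√(I(6) + c))³ = (-3 + √((-3 - 3*√6) + 26) + (√((-3 - 3*√6) + 26))²)³ = (-3 + √(23 - 3*√6) + (√(23 - 3*√6))²)³ = (-3 + √(23 - 3*√6) + (23 - 3*√6))³ = (20 + √(23 - 3*√6) - 3*√6)³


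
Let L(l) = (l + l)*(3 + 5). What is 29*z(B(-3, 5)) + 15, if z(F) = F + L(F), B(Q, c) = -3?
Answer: -1464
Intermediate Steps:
L(l) = 16*l (L(l) = (2*l)*8 = 16*l)
z(F) = 17*F (z(F) = F + 16*F = 17*F)
29*z(B(-3, 5)) + 15 = 29*(17*(-3)) + 15 = 29*(-51) + 15 = -1479 + 15 = -1464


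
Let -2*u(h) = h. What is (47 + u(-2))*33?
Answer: 1584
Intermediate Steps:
u(h) = -h/2
(47 + u(-2))*33 = (47 - ½*(-2))*33 = (47 + 1)*33 = 48*33 = 1584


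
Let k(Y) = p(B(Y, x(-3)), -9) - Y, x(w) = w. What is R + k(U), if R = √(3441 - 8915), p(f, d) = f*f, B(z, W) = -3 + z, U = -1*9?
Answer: 153 + I*√5474 ≈ 153.0 + 73.986*I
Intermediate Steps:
U = -9
p(f, d) = f²
R = I*√5474 (R = √(-5474) = I*√5474 ≈ 73.986*I)
k(Y) = (-3 + Y)² - Y
R + k(U) = I*√5474 + ((-3 - 9)² - 1*(-9)) = I*√5474 + ((-12)² + 9) = I*√5474 + (144 + 9) = I*√5474 + 153 = 153 + I*√5474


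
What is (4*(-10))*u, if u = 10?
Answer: -400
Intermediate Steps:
(4*(-10))*u = (4*(-10))*10 = -40*10 = -400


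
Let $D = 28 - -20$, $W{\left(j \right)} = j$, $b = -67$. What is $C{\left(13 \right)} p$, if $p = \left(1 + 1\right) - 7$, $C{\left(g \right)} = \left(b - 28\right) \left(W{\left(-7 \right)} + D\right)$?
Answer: $19475$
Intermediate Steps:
$D = 48$ ($D = 28 + 20 = 48$)
$C{\left(g \right)} = -3895$ ($C{\left(g \right)} = \left(-67 - 28\right) \left(-7 + 48\right) = \left(-95\right) 41 = -3895$)
$p = -5$ ($p = 2 - 7 = -5$)
$C{\left(13 \right)} p = \left(-3895\right) \left(-5\right) = 19475$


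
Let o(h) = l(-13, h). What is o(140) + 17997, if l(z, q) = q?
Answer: 18137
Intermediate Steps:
o(h) = h
o(140) + 17997 = 140 + 17997 = 18137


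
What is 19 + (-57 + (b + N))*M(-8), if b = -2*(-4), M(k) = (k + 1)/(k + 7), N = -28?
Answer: -520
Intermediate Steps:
M(k) = (1 + k)/(7 + k)
b = 8
19 + (-57 + (b + N))*M(-8) = 19 + (-57 + (8 - 28))*((1 - 8)/(7 - 8)) = 19 + (-57 - 20)*(-7/(-1)) = 19 - (-77)*(-7) = 19 - 77*7 = 19 - 539 = -520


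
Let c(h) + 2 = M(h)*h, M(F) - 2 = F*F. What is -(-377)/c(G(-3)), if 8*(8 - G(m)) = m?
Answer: 193024/308315 ≈ 0.62606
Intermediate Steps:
G(m) = 8 - m/8
M(F) = 2 + F² (M(F) = 2 + F*F = 2 + F²)
c(h) = -2 + h*(2 + h²) (c(h) = -2 + (2 + h²)*h = -2 + h*(2 + h²))
-(-377)/c(G(-3)) = -(-377)/(-2 + (8 - ⅛*(-3))*(2 + (8 - ⅛*(-3))²)) = -(-377)/(-2 + (8 + 3/8)*(2 + (8 + 3/8)²)) = -(-377)/(-2 + 67*(2 + (67/8)²)/8) = -(-377)/(-2 + 67*(2 + 4489/64)/8) = -(-377)/(-2 + (67/8)*(4617/64)) = -(-377)/(-2 + 309339/512) = -(-377)/308315/512 = -(-377)*512/308315 = -1*(-193024/308315) = 193024/308315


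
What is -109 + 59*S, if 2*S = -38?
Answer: -1230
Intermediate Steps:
S = -19 (S = (1/2)*(-38) = -19)
-109 + 59*S = -109 + 59*(-19) = -109 - 1121 = -1230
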